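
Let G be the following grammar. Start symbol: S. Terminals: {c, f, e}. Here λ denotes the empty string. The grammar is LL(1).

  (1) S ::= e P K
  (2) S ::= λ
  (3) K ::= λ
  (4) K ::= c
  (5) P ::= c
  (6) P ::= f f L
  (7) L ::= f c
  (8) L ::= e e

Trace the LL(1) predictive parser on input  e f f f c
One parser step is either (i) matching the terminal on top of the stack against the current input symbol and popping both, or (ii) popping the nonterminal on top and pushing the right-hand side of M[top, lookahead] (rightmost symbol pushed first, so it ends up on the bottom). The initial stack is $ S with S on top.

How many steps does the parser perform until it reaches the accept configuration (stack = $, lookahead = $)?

step 1: stack=$ S  input=e f f f c $  — expand S ::= e P K
step 2: stack=$ K P e  input=e f f f c $  — match e
step 3: stack=$ K P  input=f f f c $  — expand P ::= f f L
step 4: stack=$ K L f f  input=f f f c $  — match f
step 5: stack=$ K L f  input=f f c $  — match f
step 6: stack=$ K L  input=f c $  — expand L ::= f c
step 7: stack=$ K c f  input=f c $  — match f
step 8: stack=$ K c  input=c $  — match c
step 9: stack=$ K  input=$  — expand K ::= λ
Accept reached after 9 steps.

9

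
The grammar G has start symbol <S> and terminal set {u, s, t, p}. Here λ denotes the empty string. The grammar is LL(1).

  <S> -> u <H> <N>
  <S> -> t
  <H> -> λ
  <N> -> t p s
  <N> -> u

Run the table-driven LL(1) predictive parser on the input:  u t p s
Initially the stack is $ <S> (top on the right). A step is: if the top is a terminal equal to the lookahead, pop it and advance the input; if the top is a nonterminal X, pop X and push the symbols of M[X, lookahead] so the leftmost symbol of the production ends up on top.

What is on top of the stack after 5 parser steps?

p

step 1: stack=$ <S>  input=u t p s $  — expand <S> -> u <H> <N>
step 2: stack=$ <N> <H> u  input=u t p s $  — match u
step 3: stack=$ <N> <H>  input=t p s $  — expand <H> -> λ
step 4: stack=$ <N>  input=t p s $  — expand <N> -> t p s
step 5: stack=$ s p t  input=t p s $  — match t
Stack after step 5: $ s p (top = p).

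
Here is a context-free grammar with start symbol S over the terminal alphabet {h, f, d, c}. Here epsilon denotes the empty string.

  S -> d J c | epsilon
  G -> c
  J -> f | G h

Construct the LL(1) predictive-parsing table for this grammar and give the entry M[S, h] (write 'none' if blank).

FIRST(S): from S->d J c we get {d}; from S->epsilon we get {epsilon}. So FIRST(S) = {epsilon, d}.
FIRST(G): from G->c we get {c}. So FIRST(G) = {c}.
FIRST(J): from J->f we get {f}; from J->G h we get {c}. So FIRST(J) = {c, f}.
FOLLOW(S) includes $ since S is the start symbol.
FOLLOW(S): S appears on no right-hand side. Thus FOLLOW(S) = {$}.
For S -> d J c: FIRST(d J c) = {d}, so it goes in M[S, t] for t ∈ {d}.
For S -> epsilon: FIRST(epsilon) = {epsilon}, so it goes in M[S, t] for t ∈ {}; since epsilon ∈ FIRST, also for every t ∈ FOLLOW(S) = {$}.
None of these place a production in M[S, h].

none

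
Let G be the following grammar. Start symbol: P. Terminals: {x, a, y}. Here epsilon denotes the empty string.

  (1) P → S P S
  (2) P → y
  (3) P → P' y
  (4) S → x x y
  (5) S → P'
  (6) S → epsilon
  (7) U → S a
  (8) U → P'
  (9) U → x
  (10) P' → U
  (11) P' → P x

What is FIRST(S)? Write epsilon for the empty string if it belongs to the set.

{epsilon, a, x, y}

FIRST(P): from P→S P S we get {a, x, y}; from P→y we get {y}; from P→P' y we get {a, x, y}. So FIRST(P) = {a, x, y}.
FIRST(S): from S→x x y we get {x}; from S→P' we get {a, x, y}; from S→epsilon we get {epsilon}. So FIRST(S) = {epsilon, a, x, y}.
FIRST(U): from U→S a we get {a, x, y}; from U→P' we get {a, x, y}; from U→x we get {x}. So FIRST(U) = {a, x, y}.
FIRST(P'): from P'→U we get {a, x, y}; from P'→P x we get {a, x, y}. So FIRST(P') = {a, x, y}.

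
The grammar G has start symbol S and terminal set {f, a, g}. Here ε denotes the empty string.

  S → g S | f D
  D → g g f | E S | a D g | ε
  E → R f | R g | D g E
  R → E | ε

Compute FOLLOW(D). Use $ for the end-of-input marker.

{$, g}

FIRST(S): from S→g S we get {g}; from S→f D we get {f}. So FIRST(S) = {f, g}.
FIRST(D): from D→g g f we get {g}; from D→E S we get {a, f, g}; from D→a D g we get {a}; from D→ε we get {ε}. So FIRST(D) = {ε, a, f, g}.
FIRST(E): from E→R f we get {a, f, g}; from E→R g we get {a, f, g}; from E→D g E we get {a, f, g}. So FIRST(E) = {a, f, g}.
FIRST(R): from R→E we get {a, f, g}; from R→ε we get {ε}. So FIRST(R) = {ε, a, f, g}.
FOLLOW(S) includes $ since S is the start symbol.
FOLLOW(R): in E→R f, R is followed by f with FIRST {f}; in E→R g, R is followed by g with FIRST {g}. Thus FOLLOW(R) = {f, g}.
FOLLOW(E): in D→E S, E is followed by S with FIRST {f, g}; in E→D g E, the suffix after E is empty (adds nothing new); in R→E, the suffix after E is empty, so FOLLOW(E) ⊇ FOLLOW(R) = {f, g}. Thus FOLLOW(E) = {f, g}.
FOLLOW(S): in S→g S, the suffix after S is empty (adds nothing new); in D→E S, the suffix after S is empty, so FOLLOW(S) ⊇ FOLLOW(D) = {$, g}. Thus FOLLOW(S) = {$, g}.
FOLLOW(D): in S→f D, the suffix after D is empty, so FOLLOW(D) ⊇ FOLLOW(S) = {$, g}; in D→a D g, D is followed by g with FIRST {g}; in E→D g E, D is followed by g E with FIRST {g}. Thus FOLLOW(D) = {$, g}.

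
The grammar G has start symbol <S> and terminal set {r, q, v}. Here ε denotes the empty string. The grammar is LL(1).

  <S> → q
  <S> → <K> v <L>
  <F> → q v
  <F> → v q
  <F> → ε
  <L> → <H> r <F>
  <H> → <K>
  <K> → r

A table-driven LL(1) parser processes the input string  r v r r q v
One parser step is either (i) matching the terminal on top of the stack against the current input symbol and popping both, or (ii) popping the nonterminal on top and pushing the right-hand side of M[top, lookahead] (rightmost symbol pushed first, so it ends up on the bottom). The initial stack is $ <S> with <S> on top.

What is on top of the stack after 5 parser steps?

<H>

     Stack        Input          Action
  1  $ <S>        r v r r q v $  expand <S> → <K> v <L>
  2  $ <L> v <K>  r v r r q v $  expand <K> → r
  3  $ <L> v r    r v r r q v $  match r
  4  $ <L> v      v r r q v $    match v
  5  $ <L>        r r q v $      expand <L> → <H> r <F>
Stack after step 5: $ <F> r <H> (top = <H>).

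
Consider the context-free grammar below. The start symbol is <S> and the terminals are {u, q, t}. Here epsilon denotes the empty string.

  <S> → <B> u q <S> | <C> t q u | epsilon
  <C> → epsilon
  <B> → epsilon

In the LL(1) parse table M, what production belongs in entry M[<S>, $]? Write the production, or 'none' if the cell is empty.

FIRST(<C>): from <C>→epsilon we get {epsilon}. So FIRST(<C>) = {epsilon}.
FIRST(<B>): from <B>→epsilon we get {epsilon}. So FIRST(<B>) = {epsilon}.
FIRST(<S>): from <S>→<B> u q <S> we get {u}; from <S>→<C> t q u we get {t}; from <S>→epsilon we get {epsilon}. So FIRST(<S>) = {epsilon, t, u}.
FOLLOW(<S>) includes $ since <S> is the start symbol.
FOLLOW(<S>): in <S>→<B> u q <S>, the suffix after <S> is empty (adds nothing new). Thus FOLLOW(<S>) = {$}.
For <S> → <B> u q <S>: FIRST(<B> u q <S>) = {u}, so it goes in M[<S>, t] for t ∈ {u}.
For <S> → <C> t q u: FIRST(<C> t q u) = {t}, so it goes in M[<S>, t] for t ∈ {t}.
For <S> → epsilon: FIRST(epsilon) = {epsilon}, so it goes in M[<S>, t] for t ∈ {}; since epsilon ∈ FIRST, also for every t ∈ FOLLOW(<S>) = {$}.

<S> → epsilon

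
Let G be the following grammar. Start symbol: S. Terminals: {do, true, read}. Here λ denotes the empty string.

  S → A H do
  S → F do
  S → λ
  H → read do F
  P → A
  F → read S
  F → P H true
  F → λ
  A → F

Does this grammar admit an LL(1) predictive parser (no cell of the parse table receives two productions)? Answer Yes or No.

FIRST(S) = {λ, do, read}
FIRST(H) = {read}
FIRST(P) = {λ, read}
FIRST(F) = {λ, read}
FIRST(A) = {λ, read}
FOLLOW(S) = {$, do, read, true}
FOLLOW(H) = {do, true}
FOLLOW(P) = {read}
FOLLOW(F) = {do, read, true}
FOLLOW(A) = {read}
Cell M[F, read] receives both F → read S and F → P H true and F → λ — the grammar is not LL(1).

No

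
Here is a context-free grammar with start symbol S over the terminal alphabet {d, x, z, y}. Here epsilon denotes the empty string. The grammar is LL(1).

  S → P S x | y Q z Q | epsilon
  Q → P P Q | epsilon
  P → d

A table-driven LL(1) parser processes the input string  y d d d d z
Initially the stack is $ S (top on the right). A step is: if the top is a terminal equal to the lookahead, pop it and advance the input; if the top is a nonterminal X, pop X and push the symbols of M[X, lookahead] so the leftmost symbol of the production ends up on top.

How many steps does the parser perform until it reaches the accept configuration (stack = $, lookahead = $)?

15

      Stack        Input          Action
   1  $ S          y d d d d z $  expand S → y Q z Q
   2  $ Q z Q y    y d d d d z $  match y
   3  $ Q z Q      d d d d z $    expand Q → P P Q
   4  $ Q z Q P P  d d d d z $    expand P → d
   5  $ Q z Q P d  d d d d z $    match d
   6  $ Q z Q P    d d d z $      expand P → d
   7  $ Q z Q d    d d d z $      match d
   8  $ Q z Q      d d z $        expand Q → P P Q
   9  $ Q z Q P P  d d z $        expand P → d
  10  $ Q z Q P d  d d z $        match d
  11  $ Q z Q P    d z $          expand P → d
  12  $ Q z Q d    d z $          match d
  13  $ Q z Q      z $            expand Q → epsilon
  14  $ Q z        z $            match z
  15  $ Q          $              expand Q → epsilon
Accept reached after 15 steps.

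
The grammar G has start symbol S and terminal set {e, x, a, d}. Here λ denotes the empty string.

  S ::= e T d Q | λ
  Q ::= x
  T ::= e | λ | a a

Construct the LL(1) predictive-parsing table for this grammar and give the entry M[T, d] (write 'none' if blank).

T ::= λ

FIRST(S) = {λ, e}
FIRST(Q) = {x}
FIRST(T) = {λ, a, e}
FOLLOW(S) includes $ since S is the start symbol.
FOLLOW(T): in S::=e T d Q, T is followed by d Q with FIRST {d}. Thus FOLLOW(T) = {d}.
For T ::= e: FIRST(e) = {e}, so it goes in M[T, t] for t ∈ {e}.
For T ::= λ: FIRST(λ) = {λ}, so it goes in M[T, t] for t ∈ {}; since λ ∈ FIRST, also for every t ∈ FOLLOW(T) = {d}.
For T ::= a a: FIRST(a a) = {a}, so it goes in M[T, t] for t ∈ {a}.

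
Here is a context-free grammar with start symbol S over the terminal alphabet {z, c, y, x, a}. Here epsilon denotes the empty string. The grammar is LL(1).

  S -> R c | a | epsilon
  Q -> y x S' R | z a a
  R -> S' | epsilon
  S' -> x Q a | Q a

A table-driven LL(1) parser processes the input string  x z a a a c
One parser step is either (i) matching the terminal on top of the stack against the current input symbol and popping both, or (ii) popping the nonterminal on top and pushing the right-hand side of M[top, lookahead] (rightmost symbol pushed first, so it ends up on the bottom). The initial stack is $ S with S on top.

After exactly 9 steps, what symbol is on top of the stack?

c

step 1: stack=$ S  input=x z a a a c $  — expand S -> R c
step 2: stack=$ c R  input=x z a a a c $  — expand R -> S'
step 3: stack=$ c S'  input=x z a a a c $  — expand S' -> x Q a
step 4: stack=$ c a Q x  input=x z a a a c $  — match x
step 5: stack=$ c a Q  input=z a a a c $  — expand Q -> z a a
step 6: stack=$ c a a a z  input=z a a a c $  — match z
step 7: stack=$ c a a a  input=a a a c $  — match a
step 8: stack=$ c a a  input=a a c $  — match a
step 9: stack=$ c a  input=a c $  — match a
Stack after step 9: $ c (top = c).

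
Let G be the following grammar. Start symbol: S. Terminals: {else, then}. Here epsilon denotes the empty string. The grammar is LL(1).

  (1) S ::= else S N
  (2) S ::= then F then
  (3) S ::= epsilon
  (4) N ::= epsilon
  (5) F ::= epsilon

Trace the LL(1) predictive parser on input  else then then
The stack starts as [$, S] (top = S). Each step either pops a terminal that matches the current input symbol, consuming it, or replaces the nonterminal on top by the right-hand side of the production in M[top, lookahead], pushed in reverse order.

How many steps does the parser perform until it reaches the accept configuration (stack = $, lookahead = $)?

     Stack            Input             Action
  1  $ S              else then then $  expand S ::= else S N
  2  $ N S else       else then then $  match else
  3  $ N S            then then $       expand S ::= then F then
  4  $ N then F then  then then $       match then
  5  $ N then F       then $            expand F ::= epsilon
  6  $ N then         then $            match then
  7  $ N              $                 expand N ::= epsilon
Accept reached after 7 steps.

7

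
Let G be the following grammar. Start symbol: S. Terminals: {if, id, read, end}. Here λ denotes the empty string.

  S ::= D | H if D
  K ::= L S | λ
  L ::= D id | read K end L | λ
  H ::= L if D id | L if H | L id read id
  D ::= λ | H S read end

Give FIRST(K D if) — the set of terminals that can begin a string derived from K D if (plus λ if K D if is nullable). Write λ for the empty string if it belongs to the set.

{id, if, read}

FIRST(S) = {λ, id, if, read}  (via D, H if D)
FIRST(K) = {λ, id, if, read}  (via L S)
FIRST(L) = {λ, id, if, read}  (via D id)
FIRST(H) = {id, if, read}  (via L if D id, L if H, L id read id)
FIRST(D) = {λ, id, if, read}  (via H S read end)
FIRST(K D if): take FIRST of each symbol in turn, carrying on past any symbol whose FIRST contains λ; result {id, if, read}.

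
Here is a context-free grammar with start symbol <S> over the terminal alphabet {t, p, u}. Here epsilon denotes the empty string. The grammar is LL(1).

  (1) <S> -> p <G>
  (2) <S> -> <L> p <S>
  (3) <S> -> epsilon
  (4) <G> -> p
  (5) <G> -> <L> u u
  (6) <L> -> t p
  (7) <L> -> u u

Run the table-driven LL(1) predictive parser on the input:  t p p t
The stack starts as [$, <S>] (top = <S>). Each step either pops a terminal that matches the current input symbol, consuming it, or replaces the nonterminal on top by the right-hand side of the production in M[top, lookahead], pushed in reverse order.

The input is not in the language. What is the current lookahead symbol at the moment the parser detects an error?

     Stack        Input      Action
  1  $ <S>        t p p t $  expand <S> -> <L> p <S>
  2  $ <S> p <L>  t p p t $  expand <L> -> t p
  3  $ <S> p p t  t p p t $  match t
  4  $ <S> p p    p p t $    match p
  5  $ <S> p      p t $      match p
  6  $ <S>        t $        expand <S> -> <L> p <S>
  7  $ <S> p <L>  t $        expand <L> -> t p
  8  $ <S> p p t  t $        match t
  9  $ <S> p p    $          error: top is terminal p but lookahead is $

$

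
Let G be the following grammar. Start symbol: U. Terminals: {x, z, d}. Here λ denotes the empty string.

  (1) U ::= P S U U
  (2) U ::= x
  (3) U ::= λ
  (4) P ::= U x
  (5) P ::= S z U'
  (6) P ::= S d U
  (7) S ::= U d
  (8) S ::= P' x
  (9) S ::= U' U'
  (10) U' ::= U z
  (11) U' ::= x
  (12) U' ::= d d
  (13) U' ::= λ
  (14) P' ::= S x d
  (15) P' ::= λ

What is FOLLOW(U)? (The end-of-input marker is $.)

{$, d, x, z}

FIRST(U): from U::=P S U U we get {d, x, z}; from U::=x we get {x}; from U::=λ we get {λ}. So FIRST(U) = {λ, d, x, z}.
FIRST(U'): from U'::=U z we get {d, x, z}; from U'::=x we get {x}; from U'::=d d we get {d}; from U'::=λ we get {λ}. So FIRST(U') = {λ, d, x, z}.
FIRST(P): from P::=U x we get {d, x, z}; from P::=S z U' we get {d, x, z}; from P::=S d U we get {d, x, z}. So FIRST(P) = {d, x, z}.
FIRST(S): from S::=U d we get {d, x, z}; from S::=P' x we get {d, x, z}; from S::=U' U' we get {λ, d, x, z}. So FIRST(S) = {λ, d, x, z}.
FIRST(P'): from P'::=S x d we get {d, x, z}; from P'::=λ we get {λ}. So FIRST(P') = {λ, d, x, z}.
FOLLOW(U) includes $ since U is the start symbol.
FOLLOW(P'): in S::=P' x, P' is followed by x with FIRST {x}. Thus FOLLOW(P') = {x}.
FOLLOW(U): in U::=P S U U (occurrence 1), U is followed by U with FIRST {λ, d, x, z}; in U::=P S U U (occurrence 1), the suffix after U is nullable (adds nothing new); in U::=P S U U (occurrence 2), the suffix after U is empty (adds nothing new); in P::=U x, U is followed by x with FIRST {x}; in P::=S d U, the suffix after U is empty, so FOLLOW(U) ⊇ FOLLOW(P) = {$, d, x, z}; in S::=U d, U is followed by d with FIRST {d}; in U'::=U z, U is followed by z with FIRST {z}. Thus FOLLOW(U) = {$, d, x, z}.
FOLLOW(P): in U::=P S U U, P is followed by S U U with FIRST {λ, d, x, z}; in U::=P S U U, the suffix after P is nullable, so FOLLOW(P) ⊇ FOLLOW(U) = {$, d, x, z}. Thus FOLLOW(P) = {$, d, x, z}.
FOLLOW(S): in U::=P S U U, S is followed by U U with FIRST {λ, d, x, z}; in U::=P S U U, the suffix after S is nullable, so FOLLOW(S) ⊇ FOLLOW(U) = {$, d, x, z}; in P::=S z U', S is followed by z U' with FIRST {z}; in P::=S d U, S is followed by d U with FIRST {d}; in P'::=S x d, S is followed by x d with FIRST {x}. Thus FOLLOW(S) = {$, d, x, z}.
FOLLOW(U'): in P::=S z U', the suffix after U' is empty, so FOLLOW(U') ⊇ FOLLOW(P) = {$, d, x, z}; in S::=U' U' (occurrence 1), U' is followed by U' with FIRST {λ, d, x, z}; in S::=U' U' (occurrence 1), the suffix after U' is nullable, so FOLLOW(U') ⊇ FOLLOW(S) = {$, d, x, z}; in S::=U' U' (occurrence 2), the suffix after U' is empty, so FOLLOW(U') ⊇ FOLLOW(S) = {$, d, x, z}. Thus FOLLOW(U') = {$, d, x, z}.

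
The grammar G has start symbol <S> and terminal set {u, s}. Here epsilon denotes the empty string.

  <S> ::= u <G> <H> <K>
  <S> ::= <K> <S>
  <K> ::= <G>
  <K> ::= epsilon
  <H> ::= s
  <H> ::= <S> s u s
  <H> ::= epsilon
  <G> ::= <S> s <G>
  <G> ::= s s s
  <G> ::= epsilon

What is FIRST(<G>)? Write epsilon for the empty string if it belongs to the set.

{epsilon, s, u}

FIRST(<S>) = {s, u}  (via <K> <S>)
FIRST(<H>) = {epsilon, s, u}  (via <S> s u s)
FIRST(<G>) = {epsilon, s, u}  (via <S> s <G>)
FIRST(<K>) = {epsilon, s, u}  (via <G>)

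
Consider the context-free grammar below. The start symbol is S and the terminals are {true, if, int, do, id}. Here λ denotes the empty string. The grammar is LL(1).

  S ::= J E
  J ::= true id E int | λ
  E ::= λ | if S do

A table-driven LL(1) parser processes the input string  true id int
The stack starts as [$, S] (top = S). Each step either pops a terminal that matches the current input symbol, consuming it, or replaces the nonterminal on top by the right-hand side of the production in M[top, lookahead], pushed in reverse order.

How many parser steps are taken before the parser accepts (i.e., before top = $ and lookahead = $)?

7

step 1: stack=$ S  input=true id int $  — expand S ::= J E
step 2: stack=$ E J  input=true id int $  — expand J ::= true id E int
step 3: stack=$ E int E id true  input=true id int $  — match true
step 4: stack=$ E int E id  input=id int $  — match id
step 5: stack=$ E int E  input=int $  — expand E ::= λ
step 6: stack=$ E int  input=int $  — match int
step 7: stack=$ E  input=$  — expand E ::= λ
Accept reached after 7 steps.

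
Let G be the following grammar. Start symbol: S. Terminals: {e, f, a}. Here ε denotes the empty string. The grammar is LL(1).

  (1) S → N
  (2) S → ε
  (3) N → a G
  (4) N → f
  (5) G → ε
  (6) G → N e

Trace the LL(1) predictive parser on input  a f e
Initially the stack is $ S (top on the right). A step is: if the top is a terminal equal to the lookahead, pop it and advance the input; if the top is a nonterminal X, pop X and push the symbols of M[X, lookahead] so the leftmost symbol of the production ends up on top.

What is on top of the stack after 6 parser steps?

e

step 1: stack=$ S  input=a f e $  — expand S → N
step 2: stack=$ N  input=a f e $  — expand N → a G
step 3: stack=$ G a  input=a f e $  — match a
step 4: stack=$ G  input=f e $  — expand G → N e
step 5: stack=$ e N  input=f e $  — expand N → f
step 6: stack=$ e f  input=f e $  — match f
Stack after step 6: $ e (top = e).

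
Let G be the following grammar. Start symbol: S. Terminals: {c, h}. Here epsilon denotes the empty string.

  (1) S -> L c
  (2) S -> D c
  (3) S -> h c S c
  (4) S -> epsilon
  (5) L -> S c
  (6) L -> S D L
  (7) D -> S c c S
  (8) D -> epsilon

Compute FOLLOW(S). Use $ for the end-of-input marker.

FIRST(S) = {epsilon, c, h}  (via L c, D c)
FIRST(D) = {epsilon, c, h}  (via S c c S)
FIRST(L) = {c, h}  (via S c, S D L)
FOLLOW(S) includes $ since S is the start symbol.
FOLLOW(L): in S->L c, L is followed by c with FIRST {c}; in L->S D L, the suffix after L is empty (adds nothing new). Thus FOLLOW(L) = {c}.
FOLLOW(D): in S->D c, D is followed by c with FIRST {c}; in L->S D L, D is followed by L with FIRST {c, h}. Thus FOLLOW(D) = {c, h}.
FOLLOW(S): in S->h c S c, S is followed by c with FIRST {c}; in L->S c, S is followed by c with FIRST {c}; in L->S D L, S is followed by D L with FIRST {c, h}; in D->S c c S (occurrence 1), S is followed by c c S with FIRST {c}; in D->S c c S (occurrence 2), the suffix after S is empty, so FOLLOW(S) ⊇ FOLLOW(D) = {c, h}. Thus FOLLOW(S) = {$, c, h}.

{$, c, h}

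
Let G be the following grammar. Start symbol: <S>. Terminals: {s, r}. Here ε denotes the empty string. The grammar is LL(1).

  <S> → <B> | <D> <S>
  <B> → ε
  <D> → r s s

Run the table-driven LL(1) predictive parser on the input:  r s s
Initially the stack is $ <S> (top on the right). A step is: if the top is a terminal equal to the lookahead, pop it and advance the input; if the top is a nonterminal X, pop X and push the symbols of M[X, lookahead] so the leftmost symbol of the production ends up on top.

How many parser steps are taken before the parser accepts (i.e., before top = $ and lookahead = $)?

     Stack        Input    Action
  1  $ <S>        r s s $  expand <S> → <D> <S>
  2  $ <S> <D>    r s s $  expand <D> → r s s
  3  $ <S> s s r  r s s $  match r
  4  $ <S> s s    s s $    match s
  5  $ <S> s      s $      match s
  6  $ <S>        $        expand <S> → <B>
  7  $ <B>        $        expand <B> → ε
Accept reached after 7 steps.

7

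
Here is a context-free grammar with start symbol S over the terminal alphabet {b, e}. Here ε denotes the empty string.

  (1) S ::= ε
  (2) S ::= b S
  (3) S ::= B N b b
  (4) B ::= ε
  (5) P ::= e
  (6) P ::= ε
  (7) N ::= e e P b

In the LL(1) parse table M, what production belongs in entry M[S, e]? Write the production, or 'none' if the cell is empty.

FIRST(B) = {ε}
FIRST(P) = {ε, e}
FIRST(N) = {e}
FIRST(S) = {ε, b, e}  (via B N b b)
FOLLOW(S) includes $ since S is the start symbol.
FOLLOW(S): in S::=b S, the suffix after S is empty (adds nothing new). Thus FOLLOW(S) = {$}.
For S ::= ε: FIRST(ε) = {ε}, so it goes in M[S, t] for t ∈ {}; since ε ∈ FIRST, also for every t ∈ FOLLOW(S) = {$}.
For S ::= b S: FIRST(b S) = {b}, so it goes in M[S, t] for t ∈ {b}.
For S ::= B N b b: FIRST(B N b b) = {e}, so it goes in M[S, t] for t ∈ {e}.

S ::= B N b b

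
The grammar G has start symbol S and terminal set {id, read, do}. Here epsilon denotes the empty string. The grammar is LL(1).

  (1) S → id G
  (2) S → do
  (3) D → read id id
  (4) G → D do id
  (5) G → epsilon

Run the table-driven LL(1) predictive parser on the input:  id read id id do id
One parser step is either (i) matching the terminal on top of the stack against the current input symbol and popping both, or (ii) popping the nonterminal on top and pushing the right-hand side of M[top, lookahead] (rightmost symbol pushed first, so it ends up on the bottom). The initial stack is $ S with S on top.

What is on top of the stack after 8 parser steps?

step 1: stack=$ S  input=id read id id do id $  — expand S → id G
step 2: stack=$ G id  input=id read id id do id $  — match id
step 3: stack=$ G  input=read id id do id $  — expand G → D do id
step 4: stack=$ id do D  input=read id id do id $  — expand D → read id id
step 5: stack=$ id do id id read  input=read id id do id $  — match read
step 6: stack=$ id do id id  input=id id do id $  — match id
step 7: stack=$ id do id  input=id do id $  — match id
step 8: stack=$ id do  input=do id $  — match do
Stack after step 8: $ id (top = id).

id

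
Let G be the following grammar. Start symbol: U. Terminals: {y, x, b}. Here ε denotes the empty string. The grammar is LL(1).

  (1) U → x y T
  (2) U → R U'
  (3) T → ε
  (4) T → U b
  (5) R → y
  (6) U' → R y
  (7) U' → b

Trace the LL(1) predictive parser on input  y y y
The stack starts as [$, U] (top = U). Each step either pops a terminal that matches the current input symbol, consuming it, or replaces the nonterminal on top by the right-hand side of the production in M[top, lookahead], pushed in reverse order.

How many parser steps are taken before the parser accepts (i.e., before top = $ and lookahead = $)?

     Stack   Input    Action
  1  $ U     y y y $  expand U → R U'
  2  $ U' R  y y y $  expand R → y
  3  $ U' y  y y y $  match y
  4  $ U'    y y $    expand U' → R y
  5  $ y R   y y $    expand R → y
  6  $ y y   y y $    match y
  7  $ y     y $      match y
Accept reached after 7 steps.

7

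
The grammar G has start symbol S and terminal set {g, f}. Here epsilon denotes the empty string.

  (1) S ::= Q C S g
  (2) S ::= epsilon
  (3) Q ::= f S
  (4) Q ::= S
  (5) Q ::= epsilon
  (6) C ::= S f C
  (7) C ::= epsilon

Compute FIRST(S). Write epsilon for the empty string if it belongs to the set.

{epsilon, f, g}

FIRST(S): from S::=Q C S g we get {f, g}; from S::=epsilon we get {epsilon}. So FIRST(S) = {epsilon, f, g}.
FIRST(Q): from Q::=f S we get {f}; from Q::=S we get {epsilon, f, g}; from Q::=epsilon we get {epsilon}. So FIRST(Q) = {epsilon, f, g}.
FIRST(C): from C::=S f C we get {f, g}; from C::=epsilon we get {epsilon}. So FIRST(C) = {epsilon, f, g}.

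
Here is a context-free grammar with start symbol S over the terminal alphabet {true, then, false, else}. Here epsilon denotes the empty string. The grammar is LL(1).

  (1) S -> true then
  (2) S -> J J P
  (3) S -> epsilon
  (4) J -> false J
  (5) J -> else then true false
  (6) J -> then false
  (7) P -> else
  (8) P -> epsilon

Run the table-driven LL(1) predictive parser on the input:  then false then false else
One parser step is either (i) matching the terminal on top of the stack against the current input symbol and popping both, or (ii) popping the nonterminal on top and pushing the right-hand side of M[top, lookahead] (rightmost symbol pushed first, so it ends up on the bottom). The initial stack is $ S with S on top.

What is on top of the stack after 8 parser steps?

else

step 1: stack=$ S  input=then false then false else $  — expand S -> J J P
step 2: stack=$ P J J  input=then false then false else $  — expand J -> then false
step 3: stack=$ P J false then  input=then false then false else $  — match then
step 4: stack=$ P J false  input=false then false else $  — match false
step 5: stack=$ P J  input=then false else $  — expand J -> then false
step 6: stack=$ P false then  input=then false else $  — match then
step 7: stack=$ P false  input=false else $  — match false
step 8: stack=$ P  input=else $  — expand P -> else
Stack after step 8: $ else (top = else).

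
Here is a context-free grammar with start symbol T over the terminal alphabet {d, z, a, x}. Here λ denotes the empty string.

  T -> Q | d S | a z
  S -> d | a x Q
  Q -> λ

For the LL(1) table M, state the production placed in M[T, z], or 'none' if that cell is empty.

FIRST(S): from S->d we get {d}; from S->a x Q we get {a}. So FIRST(S) = {a, d}.
FIRST(Q): from Q->λ we get {λ}. So FIRST(Q) = {λ}.
FIRST(T): from T->Q we get {λ}; from T->d S we get {d}; from T->a z we get {a}. So FIRST(T) = {λ, a, d}.
FOLLOW(T) includes $ since T is the start symbol.
FOLLOW(T): T appears on no right-hand side. Thus FOLLOW(T) = {$}.
For T -> Q: FIRST(Q) = {λ}, so it goes in M[T, t] for t ∈ {}; since λ ∈ FIRST, also for every t ∈ FOLLOW(T) = {$}.
For T -> d S: FIRST(d S) = {d}, so it goes in M[T, t] for t ∈ {d}.
For T -> a z: FIRST(a z) = {a}, so it goes in M[T, t] for t ∈ {a}.
None of these place a production in M[T, z].

none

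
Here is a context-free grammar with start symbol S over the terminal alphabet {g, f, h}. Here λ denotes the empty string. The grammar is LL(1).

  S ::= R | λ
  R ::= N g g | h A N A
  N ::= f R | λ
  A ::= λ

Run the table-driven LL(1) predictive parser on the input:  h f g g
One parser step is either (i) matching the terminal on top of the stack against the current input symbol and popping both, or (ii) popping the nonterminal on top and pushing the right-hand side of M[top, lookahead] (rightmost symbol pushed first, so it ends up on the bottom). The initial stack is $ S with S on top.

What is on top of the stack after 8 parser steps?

g

     Stack      Input      Action
  1  $ S        h f g g $  expand S ::= R
  2  $ R        h f g g $  expand R ::= h A N A
  3  $ A N A h  h f g g $  match h
  4  $ A N A    f g g $    expand A ::= λ
  5  $ A N      f g g $    expand N ::= f R
  6  $ A R f    f g g $    match f
  7  $ A R      g g $      expand R ::= N g g
  8  $ A g g N  g g $      expand N ::= λ
Stack after step 8: $ A g g (top = g).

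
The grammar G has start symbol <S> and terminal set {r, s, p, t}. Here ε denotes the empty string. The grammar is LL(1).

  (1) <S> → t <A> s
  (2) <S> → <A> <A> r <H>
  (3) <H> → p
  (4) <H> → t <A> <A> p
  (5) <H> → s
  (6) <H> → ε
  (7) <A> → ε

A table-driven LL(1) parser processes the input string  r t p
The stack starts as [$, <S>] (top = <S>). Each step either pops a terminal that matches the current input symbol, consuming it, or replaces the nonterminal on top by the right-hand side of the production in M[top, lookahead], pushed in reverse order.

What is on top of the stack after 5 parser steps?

t

     Stack            Input    Action
  1  $ <S>            r t p $  expand <S> → <A> <A> r <H>
  2  $ <H> r <A> <A>  r t p $  expand <A> → ε
  3  $ <H> r <A>      r t p $  expand <A> → ε
  4  $ <H> r          r t p $  match r
  5  $ <H>            t p $    expand <H> → t <A> <A> p
Stack after step 5: $ p <A> <A> t (top = t).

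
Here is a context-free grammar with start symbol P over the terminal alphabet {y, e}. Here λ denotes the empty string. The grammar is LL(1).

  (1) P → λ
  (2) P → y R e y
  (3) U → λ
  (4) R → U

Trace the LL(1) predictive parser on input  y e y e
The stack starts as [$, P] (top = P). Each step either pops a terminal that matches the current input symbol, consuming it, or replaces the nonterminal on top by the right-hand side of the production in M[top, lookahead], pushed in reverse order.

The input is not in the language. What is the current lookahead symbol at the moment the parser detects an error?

step 1: stack=$ P  input=y e y e $  — expand P → y R e y
step 2: stack=$ y e R y  input=y e y e $  — match y
step 3: stack=$ y e R  input=e y e $  — expand R → U
step 4: stack=$ y e U  input=e y e $  — expand U → λ
step 5: stack=$ y e  input=e y e $  — match e
step 6: stack=$ y  input=y e $  — match y
step 7: stack=$  input=e $  — error: stack empty but input remains

e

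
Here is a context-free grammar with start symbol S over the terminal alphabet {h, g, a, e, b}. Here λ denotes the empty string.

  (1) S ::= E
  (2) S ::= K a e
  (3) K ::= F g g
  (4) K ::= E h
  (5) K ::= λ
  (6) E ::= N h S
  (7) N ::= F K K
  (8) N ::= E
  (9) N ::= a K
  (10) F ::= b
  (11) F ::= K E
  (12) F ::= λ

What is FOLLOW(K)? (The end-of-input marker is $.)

FIRST(S) = {a, b, g, h}  (via E, K a e)
FIRST(K) = {λ, a, b, g, h}  (via F g g, E h)
FIRST(E) = {a, b, g, h}  (via N h S)
FIRST(F) = {λ, a, b, g, h}  (via K E)
FIRST(N) = {λ, a, b, g, h}  (via F K K, E)
FOLLOW(S) includes $ since S is the start symbol.
FOLLOW(N): in E::=N h S, N is followed by h S with FIRST {h}. Thus FOLLOW(N) = {h}.
FOLLOW(K): in S::=K a e, K is followed by a e with FIRST {a}; in N::=F K K (occurrence 1), K is followed by K with FIRST {λ, a, b, g, h}; in N::=F K K (occurrence 1), the suffix after K is nullable, so FOLLOW(K) ⊇ FOLLOW(N) = {h}; in N::=F K K (occurrence 2), the suffix after K is empty, so FOLLOW(K) ⊇ FOLLOW(N) = {h}; in N::=a K, the suffix after K is empty, so FOLLOW(K) ⊇ FOLLOW(N) = {h}; in F::=K E, K is followed by E with FIRST {a, b, g, h}. Thus FOLLOW(K) = {a, b, g, h}.
FOLLOW(F): in K::=F g g, F is followed by g g with FIRST {g}; in N::=F K K, F is followed by K K with FIRST {λ, a, b, g, h}; in N::=F K K, the suffix after F is nullable, so FOLLOW(F) ⊇ FOLLOW(N) = {h}. Thus FOLLOW(F) = {a, b, g, h}.
FOLLOW(S): in E::=N h S, the suffix after S is empty, so FOLLOW(S) ⊇ FOLLOW(E) = {$, a, b, g, h}. Thus FOLLOW(S) = {$, a, b, g, h}.
FOLLOW(E): in S::=E, the suffix after E is empty, so FOLLOW(E) ⊇ FOLLOW(S) = {$, a, b, g, h}; in K::=E h, E is followed by h with FIRST {h}; in N::=E, the suffix after E is empty, so FOLLOW(E) ⊇ FOLLOW(N) = {h}; in F::=K E, the suffix after E is empty, so FOLLOW(E) ⊇ FOLLOW(F) = {a, b, g, h}. Thus FOLLOW(E) = {$, a, b, g, h}.

{a, b, g, h}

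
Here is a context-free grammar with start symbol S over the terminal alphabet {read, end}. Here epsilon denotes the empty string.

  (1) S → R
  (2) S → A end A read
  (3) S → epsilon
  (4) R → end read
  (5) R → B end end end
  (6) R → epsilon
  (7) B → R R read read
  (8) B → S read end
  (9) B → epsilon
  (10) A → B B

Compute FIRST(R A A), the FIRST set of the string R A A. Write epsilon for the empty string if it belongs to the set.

FIRST(S): from S→R we get {epsilon, end, read}; from S→A end A read we get {end, read}; from S→epsilon we get {epsilon}. So FIRST(S) = {epsilon, end, read}.
FIRST(R): from R→end read we get {end}; from R→B end end end we get {end, read}; from R→epsilon we get {epsilon}. So FIRST(R) = {epsilon, end, read}.
FIRST(B): from B→R R read read we get {end, read}; from B→S read end we get {end, read}; from B→epsilon we get {epsilon}. So FIRST(B) = {epsilon, end, read}.
FIRST(A): from A→B B we get {epsilon, end, read}. So FIRST(A) = {epsilon, end, read}.
FIRST(R A A): take FIRST of each symbol in turn, carrying on past any symbol whose FIRST contains epsilon; result {epsilon, end, read}.

{epsilon, end, read}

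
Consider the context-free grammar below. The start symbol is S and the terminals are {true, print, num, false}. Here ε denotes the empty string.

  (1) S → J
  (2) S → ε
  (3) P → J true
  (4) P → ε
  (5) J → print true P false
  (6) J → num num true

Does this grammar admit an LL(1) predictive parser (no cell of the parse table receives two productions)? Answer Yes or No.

FIRST(S) = {ε, num, print}
FIRST(P) = {ε, num, print}
FIRST(J) = {num, print}
FOLLOW(S) = {$}
FOLLOW(P) = {false}
FOLLOW(J) = {$, true}
Each cell of M receives at most one production.

Yes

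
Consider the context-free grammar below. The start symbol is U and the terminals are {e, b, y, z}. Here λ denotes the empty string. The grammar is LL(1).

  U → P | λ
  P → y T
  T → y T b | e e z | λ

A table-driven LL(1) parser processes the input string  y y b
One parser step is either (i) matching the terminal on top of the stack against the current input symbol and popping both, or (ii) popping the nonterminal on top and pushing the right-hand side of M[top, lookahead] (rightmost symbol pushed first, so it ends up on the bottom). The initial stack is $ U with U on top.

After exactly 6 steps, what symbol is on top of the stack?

     Stack    Input    Action
  1  $ U      y y b $  expand U → P
  2  $ P      y y b $  expand P → y T
  3  $ T y    y y b $  match y
  4  $ T      y b $    expand T → y T b
  5  $ b T y  y b $    match y
  6  $ b T    b $      expand T → λ
Stack after step 6: $ b (top = b).

b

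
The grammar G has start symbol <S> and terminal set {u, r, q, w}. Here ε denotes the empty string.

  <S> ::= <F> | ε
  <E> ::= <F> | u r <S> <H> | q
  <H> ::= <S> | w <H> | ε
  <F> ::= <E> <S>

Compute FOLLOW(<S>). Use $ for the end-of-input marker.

{$, q, u, w}

FIRST(<S>): from <S>::=<F> we get {q, u}; from <S>::=ε we get {ε}. So FIRST(<S>) = {ε, q, u}.
FIRST(<H>): from <H>::=<S> we get {ε, q, u}; from <H>::=w <H> we get {w}; from <H>::=ε we get {ε}. So FIRST(<H>) = {ε, q, u, w}.
FIRST(<E>): from <E>::=<F> we get {q, u}; from <E>::=u r <S> <H> we get {u}; from <E>::=q we get {q}. So FIRST(<E>) = {q, u}.
FIRST(<F>): from <F>::=<E> <S> we get {q, u}. So FIRST(<F>) = {q, u}.
FOLLOW(<S>) includes $ since <S> is the start symbol.
FOLLOW(<S>): in <E>::=u r <S> <H>, <S> is followed by <H> with FIRST {ε, q, u, w}; in <E>::=u r <S> <H>, the suffix after <S> is nullable, so FOLLOW(<S>) ⊇ FOLLOW(<E>) = {$, q, u, w}; in <H>::=<S>, the suffix after <S> is empty, so FOLLOW(<S>) ⊇ FOLLOW(<H>) = {$, q, u, w}; in <F>::=<E> <S>, the suffix after <S> is empty, so FOLLOW(<S>) ⊇ FOLLOW(<F>) = {$, q, u, w}. Thus FOLLOW(<S>) = {$, q, u, w}.
FOLLOW(<E>): in <F>::=<E> <S>, <E> is followed by <S> with FIRST {ε, q, u}; in <F>::=<E> <S>, the suffix after <E> is nullable, so FOLLOW(<E>) ⊇ FOLLOW(<F>) = {$, q, u, w}. Thus FOLLOW(<E>) = {$, q, u, w}.
FOLLOW(<H>): in <E>::=u r <S> <H>, the suffix after <H> is empty, so FOLLOW(<H>) ⊇ FOLLOW(<E>) = {$, q, u, w}; in <H>::=w <H>, the suffix after <H> is empty (adds nothing new). Thus FOLLOW(<H>) = {$, q, u, w}.
FOLLOW(<F>): in <S>::=<F>, the suffix after <F> is empty, so FOLLOW(<F>) ⊇ FOLLOW(<S>) = {$, q, u, w}; in <E>::=<F>, the suffix after <F> is empty, so FOLLOW(<F>) ⊇ FOLLOW(<E>) = {$, q, u, w}. Thus FOLLOW(<F>) = {$, q, u, w}.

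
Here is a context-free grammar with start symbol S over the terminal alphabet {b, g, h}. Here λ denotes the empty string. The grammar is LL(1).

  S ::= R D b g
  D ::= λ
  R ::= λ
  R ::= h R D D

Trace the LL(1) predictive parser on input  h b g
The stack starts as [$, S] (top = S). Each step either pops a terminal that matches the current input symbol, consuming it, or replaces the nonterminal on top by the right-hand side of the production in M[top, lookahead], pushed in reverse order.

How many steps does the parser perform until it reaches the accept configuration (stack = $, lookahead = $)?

step 1: stack=$ S  input=h b g $  — expand S ::= R D b g
step 2: stack=$ g b D R  input=h b g $  — expand R ::= h R D D
step 3: stack=$ g b D D D R h  input=h b g $  — match h
step 4: stack=$ g b D D D R  input=b g $  — expand R ::= λ
step 5: stack=$ g b D D D  input=b g $  — expand D ::= λ
step 6: stack=$ g b D D  input=b g $  — expand D ::= λ
step 7: stack=$ g b D  input=b g $  — expand D ::= λ
step 8: stack=$ g b  input=b g $  — match b
step 9: stack=$ g  input=g $  — match g
Accept reached after 9 steps.

9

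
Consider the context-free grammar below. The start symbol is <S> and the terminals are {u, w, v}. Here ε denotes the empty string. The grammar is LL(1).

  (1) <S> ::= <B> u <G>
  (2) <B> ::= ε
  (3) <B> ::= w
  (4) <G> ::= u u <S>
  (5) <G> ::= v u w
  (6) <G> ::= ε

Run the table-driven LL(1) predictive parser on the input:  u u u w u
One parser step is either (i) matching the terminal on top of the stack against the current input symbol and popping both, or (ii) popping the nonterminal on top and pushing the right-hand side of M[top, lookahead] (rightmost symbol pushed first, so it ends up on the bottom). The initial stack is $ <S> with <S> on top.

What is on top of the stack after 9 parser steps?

u

step 1: stack=$ <S>  input=u u u w u $  — expand <S> ::= <B> u <G>
step 2: stack=$ <G> u <B>  input=u u u w u $  — expand <B> ::= ε
step 3: stack=$ <G> u  input=u u u w u $  — match u
step 4: stack=$ <G>  input=u u w u $  — expand <G> ::= u u <S>
step 5: stack=$ <S> u u  input=u u w u $  — match u
step 6: stack=$ <S> u  input=u w u $  — match u
step 7: stack=$ <S>  input=w u $  — expand <S> ::= <B> u <G>
step 8: stack=$ <G> u <B>  input=w u $  — expand <B> ::= w
step 9: stack=$ <G> u w  input=w u $  — match w
Stack after step 9: $ <G> u (top = u).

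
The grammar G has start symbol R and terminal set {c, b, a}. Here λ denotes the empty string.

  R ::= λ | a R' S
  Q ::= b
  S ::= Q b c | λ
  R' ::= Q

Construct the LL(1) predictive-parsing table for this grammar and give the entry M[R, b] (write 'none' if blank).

FIRST(R) = {λ, a}
FIRST(Q) = {b}
FIRST(S) = {λ, b}  (via Q b c)
FIRST(R') = {b}  (via Q)
FOLLOW(R) includes $ since R is the start symbol.
FOLLOW(R): R appears on no right-hand side. Thus FOLLOW(R) = {$}.
For R ::= λ: FIRST(λ) = {λ}, so it goes in M[R, t] for t ∈ {}; since λ ∈ FIRST, also for every t ∈ FOLLOW(R) = {$}.
For R ::= a R' S: FIRST(a R' S) = {a}, so it goes in M[R, t] for t ∈ {a}.
None of these place a production in M[R, b].

none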